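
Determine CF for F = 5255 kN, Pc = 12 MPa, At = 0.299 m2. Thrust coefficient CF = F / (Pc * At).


CF = 5255000 / (12e6 * 0.299) = 1.46

1.46


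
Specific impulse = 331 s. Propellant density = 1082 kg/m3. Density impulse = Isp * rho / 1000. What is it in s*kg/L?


rho*Isp = 331 * 1082 / 1000 = 358 s*kg/L

358 s*kg/L


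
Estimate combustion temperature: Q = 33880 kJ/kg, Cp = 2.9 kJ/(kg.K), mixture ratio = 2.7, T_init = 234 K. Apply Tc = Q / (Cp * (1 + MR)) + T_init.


Tc = 33880 / (2.9 * (1 + 2.7)) + 234 = 3392 K

3392 K


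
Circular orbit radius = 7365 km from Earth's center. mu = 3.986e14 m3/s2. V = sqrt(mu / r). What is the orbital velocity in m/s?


V = sqrt(3.986e14 / 7365000) = 7357 m/s

7357 m/s


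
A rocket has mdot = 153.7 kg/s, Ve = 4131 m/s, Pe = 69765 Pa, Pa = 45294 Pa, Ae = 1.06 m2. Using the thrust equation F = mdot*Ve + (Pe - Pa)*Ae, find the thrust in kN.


F = 153.7 * 4131 + (69765 - 45294) * 1.06 = 660874.0 N = 660.9 kN

660.9 kN


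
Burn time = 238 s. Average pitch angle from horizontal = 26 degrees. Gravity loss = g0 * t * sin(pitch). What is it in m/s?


GL = 9.81 * 238 * sin(26 deg) = 1024 m/s

1024 m/s


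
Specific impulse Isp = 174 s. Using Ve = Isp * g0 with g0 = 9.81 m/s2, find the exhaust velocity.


Ve = Isp * g0 = 174 * 9.81 = 1706.9 m/s

1706.9 m/s


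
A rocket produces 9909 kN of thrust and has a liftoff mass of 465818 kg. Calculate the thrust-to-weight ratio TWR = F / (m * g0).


TWR = 9909000 / (465818 * 9.81) = 2.17

2.17


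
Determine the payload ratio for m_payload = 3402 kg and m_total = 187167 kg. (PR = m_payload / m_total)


PR = 3402 / 187167 = 0.0182

0.0182


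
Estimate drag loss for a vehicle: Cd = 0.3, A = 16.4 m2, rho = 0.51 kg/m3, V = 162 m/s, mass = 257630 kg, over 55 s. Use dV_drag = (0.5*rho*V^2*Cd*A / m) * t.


D = 0.5 * 0.51 * 162^2 * 0.3 * 16.4 = 32925.72 N
a = 32925.72 / 257630 = 0.1278 m/s2
dV = 0.1278 * 55 = 7.0 m/s

7.0 m/s


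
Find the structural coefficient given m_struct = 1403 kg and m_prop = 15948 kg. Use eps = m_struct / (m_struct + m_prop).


eps = 1403 / (1403 + 15948) = 0.0809

0.0809


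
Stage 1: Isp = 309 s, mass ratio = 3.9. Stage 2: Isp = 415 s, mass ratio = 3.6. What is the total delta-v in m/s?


dV1 = 309 * 9.81 * ln(3.9) = 4125.5 m/s
dV2 = 415 * 9.81 * ln(3.6) = 5214.9 m/s
Total dV = 4125.5 + 5214.9 = 9340.4 m/s ~ 9340 m/s

9340 m/s


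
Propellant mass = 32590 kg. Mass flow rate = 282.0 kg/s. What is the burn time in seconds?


tb = 32590 / 282.0 = 115.6 s

115.6 s


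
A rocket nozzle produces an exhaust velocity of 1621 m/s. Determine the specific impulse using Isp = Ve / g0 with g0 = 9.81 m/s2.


Isp = Ve / g0 = 1621 / 9.81 = 165.2 s

165.2 s


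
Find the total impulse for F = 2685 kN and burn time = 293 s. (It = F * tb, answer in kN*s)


It = 2685 * 293 = 786705 kN*s

786705 kN*s


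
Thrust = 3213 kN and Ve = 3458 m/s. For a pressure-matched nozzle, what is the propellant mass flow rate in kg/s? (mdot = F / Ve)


mdot = F / Ve = 3213000 / 3458 = 929.1 kg/s

929.1 kg/s


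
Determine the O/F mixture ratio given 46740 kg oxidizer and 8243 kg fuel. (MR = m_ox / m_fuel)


MR = 46740 / 8243 = 5.67

5.67


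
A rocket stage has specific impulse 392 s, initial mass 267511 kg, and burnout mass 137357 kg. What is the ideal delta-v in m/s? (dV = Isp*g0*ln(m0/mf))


Ve = 392 * 9.81 = 3845.52 m/s
dV = 3845.52 * ln(267511/137357) = 2563 m/s

2563 m/s


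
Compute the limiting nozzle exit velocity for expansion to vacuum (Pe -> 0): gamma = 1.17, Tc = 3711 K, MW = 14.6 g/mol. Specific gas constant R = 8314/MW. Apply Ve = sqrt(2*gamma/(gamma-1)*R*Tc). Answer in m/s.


R = 8314 / 14.6 = 569.45 J/(kg.K)
Ve = sqrt(2 * 1.17 / (1.17 - 1) * 569.45 * 3711) = 5393 m/s

5393 m/s


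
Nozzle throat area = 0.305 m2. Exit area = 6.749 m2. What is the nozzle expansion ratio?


AR = 6.749 / 0.305 = 22.1

22.1


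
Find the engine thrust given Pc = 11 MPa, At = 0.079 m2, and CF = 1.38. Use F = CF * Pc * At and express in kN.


F = 1.38 * 11e6 * 0.079 = 1.1992e+06 N = 1199.2 kN

1199.2 kN


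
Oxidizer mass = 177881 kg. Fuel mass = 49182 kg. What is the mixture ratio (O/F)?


MR = 177881 / 49182 = 3.62

3.62


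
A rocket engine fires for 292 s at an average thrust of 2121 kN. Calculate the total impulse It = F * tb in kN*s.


It = 2121 * 292 = 619332 kN*s

619332 kN*s


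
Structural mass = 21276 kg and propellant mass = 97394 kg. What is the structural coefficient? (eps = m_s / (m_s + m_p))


eps = 21276 / (21276 + 97394) = 0.1793

0.1793


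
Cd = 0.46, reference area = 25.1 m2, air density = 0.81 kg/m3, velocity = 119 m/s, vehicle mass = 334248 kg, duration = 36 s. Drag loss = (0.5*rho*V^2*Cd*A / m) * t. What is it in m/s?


D = 0.5 * 0.81 * 119^2 * 0.46 * 25.1 = 66218.68 N
a = 66218.68 / 334248 = 0.1981 m/s2
dV = 0.1981 * 36 = 7.1 m/s

7.1 m/s


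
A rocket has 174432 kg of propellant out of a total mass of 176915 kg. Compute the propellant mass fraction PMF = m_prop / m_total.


PMF = 174432 / 176915 = 0.986

0.986


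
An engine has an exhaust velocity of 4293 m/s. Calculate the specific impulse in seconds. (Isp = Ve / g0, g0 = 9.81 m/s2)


Isp = Ve / g0 = 4293 / 9.81 = 437.6 s

437.6 s


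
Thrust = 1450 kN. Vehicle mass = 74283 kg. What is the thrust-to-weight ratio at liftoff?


TWR = 1450000 / (74283 * 9.81) = 1.99

1.99


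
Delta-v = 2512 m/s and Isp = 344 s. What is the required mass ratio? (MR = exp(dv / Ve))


Ve = 344 * 9.81 = 3374.64 m/s
MR = exp(2512 / 3374.64) = 2.105

2.105


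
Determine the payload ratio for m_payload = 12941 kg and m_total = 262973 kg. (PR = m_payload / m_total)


PR = 12941 / 262973 = 0.0492

0.0492


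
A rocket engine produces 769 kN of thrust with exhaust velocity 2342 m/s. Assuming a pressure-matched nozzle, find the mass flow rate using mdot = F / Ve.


mdot = F / Ve = 769000 / 2342 = 328.4 kg/s

328.4 kg/s


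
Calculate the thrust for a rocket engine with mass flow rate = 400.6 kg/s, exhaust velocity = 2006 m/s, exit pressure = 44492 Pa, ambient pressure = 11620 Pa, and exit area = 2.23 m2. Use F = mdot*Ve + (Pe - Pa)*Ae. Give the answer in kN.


F = 400.6 * 2006 + (44492 - 11620) * 2.23 = 876908.0 N = 876.9 kN

876.9 kN


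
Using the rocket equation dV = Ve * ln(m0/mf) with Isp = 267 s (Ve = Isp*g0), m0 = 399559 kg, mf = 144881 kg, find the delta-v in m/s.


Ve = 267 * 9.81 = 2619.27 m/s
dV = 2619.27 * ln(399559/144881) = 2657 m/s

2657 m/s


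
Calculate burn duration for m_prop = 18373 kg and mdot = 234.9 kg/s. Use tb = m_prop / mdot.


tb = 18373 / 234.9 = 78.2 s

78.2 s


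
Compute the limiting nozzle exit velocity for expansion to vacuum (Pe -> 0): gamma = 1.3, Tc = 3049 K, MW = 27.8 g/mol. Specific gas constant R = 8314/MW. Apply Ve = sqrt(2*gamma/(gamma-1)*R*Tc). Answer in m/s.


R = 8314 / 27.8 = 299.06 J/(kg.K)
Ve = sqrt(2 * 1.3 / (1.3 - 1) * 299.06 * 3049) = 2811 m/s

2811 m/s


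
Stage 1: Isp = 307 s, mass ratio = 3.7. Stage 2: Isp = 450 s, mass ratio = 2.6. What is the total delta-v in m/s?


dV1 = 307 * 9.81 * ln(3.7) = 3940.3 m/s
dV2 = 450 * 9.81 * ln(2.6) = 4218.1 m/s
Total dV = 3940.3 + 4218.1 = 8158.4 m/s ~ 8158 m/s

8158 m/s


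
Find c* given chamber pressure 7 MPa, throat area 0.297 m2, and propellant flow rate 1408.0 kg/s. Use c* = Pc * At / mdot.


c* = 7e6 * 0.297 / 1408.0 = 1477 m/s

1477 m/s


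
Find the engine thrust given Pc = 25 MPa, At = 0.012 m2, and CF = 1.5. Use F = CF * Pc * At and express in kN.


F = 1.5 * 25e6 * 0.012 = 450000.0 N = 450.0 kN

450.0 kN


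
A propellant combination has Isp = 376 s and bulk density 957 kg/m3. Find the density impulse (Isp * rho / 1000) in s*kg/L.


rho*Isp = 376 * 957 / 1000 = 360 s*kg/L

360 s*kg/L


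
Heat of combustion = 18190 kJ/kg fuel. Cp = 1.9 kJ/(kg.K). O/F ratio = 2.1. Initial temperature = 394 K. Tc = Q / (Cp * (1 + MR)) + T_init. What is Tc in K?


Tc = 18190 / (1.9 * (1 + 2.1)) + 394 = 3482 K

3482 K


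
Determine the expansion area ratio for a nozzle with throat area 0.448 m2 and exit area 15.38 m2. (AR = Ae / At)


AR = 15.38 / 0.448 = 34.3

34.3


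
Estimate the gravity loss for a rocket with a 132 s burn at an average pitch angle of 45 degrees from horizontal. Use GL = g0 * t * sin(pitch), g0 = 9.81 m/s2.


GL = 9.81 * 132 * sin(45 deg) = 916 m/s

916 m/s


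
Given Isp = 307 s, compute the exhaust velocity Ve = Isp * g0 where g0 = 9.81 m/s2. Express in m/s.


Ve = Isp * g0 = 307 * 9.81 = 3011.7 m/s

3011.7 m/s


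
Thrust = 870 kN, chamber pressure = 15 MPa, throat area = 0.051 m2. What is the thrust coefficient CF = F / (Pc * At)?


CF = 870000 / (15e6 * 0.051) = 1.14

1.14


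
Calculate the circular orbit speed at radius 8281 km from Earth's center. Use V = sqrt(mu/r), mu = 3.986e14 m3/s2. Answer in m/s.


V = sqrt(3.986e14 / 8281000) = 6938 m/s

6938 m/s


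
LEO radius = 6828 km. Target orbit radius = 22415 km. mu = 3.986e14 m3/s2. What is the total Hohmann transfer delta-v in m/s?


V1 = sqrt(mu/r1) = 7640.5 m/s
dV1 = V1*(sqrt(2*r2/(r1+r2)) - 1) = 1819.59 m/s
V2 = sqrt(mu/r2) = 4216.96 m/s
dV2 = V2*(1 - sqrt(2*r1/(r1+r2))) = 1335.25 m/s
Total dV = 3155 m/s

3155 m/s


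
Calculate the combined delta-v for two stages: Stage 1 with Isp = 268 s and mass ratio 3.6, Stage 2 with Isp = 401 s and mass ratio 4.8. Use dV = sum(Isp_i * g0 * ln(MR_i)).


dV1 = 268 * 9.81 * ln(3.6) = 3367.7 m/s
dV2 = 401 * 9.81 * ln(4.8) = 6170.6 m/s
Total dV = 3367.7 + 6170.6 = 9538.3 m/s ~ 9538 m/s

9538 m/s


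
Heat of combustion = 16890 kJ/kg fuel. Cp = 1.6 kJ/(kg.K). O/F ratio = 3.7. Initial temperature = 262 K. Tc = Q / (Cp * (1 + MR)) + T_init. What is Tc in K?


Tc = 16890 / (1.6 * (1 + 3.7)) + 262 = 2508 K

2508 K


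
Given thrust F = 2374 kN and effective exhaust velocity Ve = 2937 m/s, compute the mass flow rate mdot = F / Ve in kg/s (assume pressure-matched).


mdot = F / Ve = 2374000 / 2937 = 808.3 kg/s

808.3 kg/s


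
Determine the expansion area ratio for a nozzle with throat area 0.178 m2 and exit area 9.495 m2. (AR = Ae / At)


AR = 9.495 / 0.178 = 53.3

53.3


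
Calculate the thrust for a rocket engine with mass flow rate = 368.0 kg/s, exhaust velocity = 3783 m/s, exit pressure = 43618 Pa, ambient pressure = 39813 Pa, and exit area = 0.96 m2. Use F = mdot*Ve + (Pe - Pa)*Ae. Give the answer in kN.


F = 368.0 * 3783 + (43618 - 39813) * 0.96 = 1.3958e+06 N = 1395.8 kN

1395.8 kN


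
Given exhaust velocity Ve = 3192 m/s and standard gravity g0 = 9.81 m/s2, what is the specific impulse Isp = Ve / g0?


Isp = Ve / g0 = 3192 / 9.81 = 325.4 s

325.4 s


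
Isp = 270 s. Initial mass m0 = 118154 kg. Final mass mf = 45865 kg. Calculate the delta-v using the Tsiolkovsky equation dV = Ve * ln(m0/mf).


Ve = 270 * 9.81 = 2648.7 m/s
dV = 2648.7 * ln(118154/45865) = 2506 m/s

2506 m/s


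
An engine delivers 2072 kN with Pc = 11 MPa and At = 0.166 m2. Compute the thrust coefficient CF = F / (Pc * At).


CF = 2072000 / (11e6 * 0.166) = 1.13

1.13


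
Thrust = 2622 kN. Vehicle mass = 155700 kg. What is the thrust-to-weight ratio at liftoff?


TWR = 2622000 / (155700 * 9.81) = 1.72

1.72


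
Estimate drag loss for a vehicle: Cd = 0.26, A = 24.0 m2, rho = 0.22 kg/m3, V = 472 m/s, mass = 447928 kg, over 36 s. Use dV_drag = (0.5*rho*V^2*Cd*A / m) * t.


D = 0.5 * 0.22 * 472^2 * 0.26 * 24.0 = 152918.94 N
a = 152918.94 / 447928 = 0.3414 m/s2
dV = 0.3414 * 36 = 12.3 m/s

12.3 m/s


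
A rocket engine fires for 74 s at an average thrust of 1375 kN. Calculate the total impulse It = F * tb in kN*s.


It = 1375 * 74 = 101750 kN*s

101750 kN*s


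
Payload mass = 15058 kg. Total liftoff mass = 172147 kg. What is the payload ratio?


PR = 15058 / 172147 = 0.0875

0.0875


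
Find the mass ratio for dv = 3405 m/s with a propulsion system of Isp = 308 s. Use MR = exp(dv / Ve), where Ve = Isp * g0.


Ve = 308 * 9.81 = 3021.48 m/s
MR = exp(3405 / 3021.48) = 3.086

3.086


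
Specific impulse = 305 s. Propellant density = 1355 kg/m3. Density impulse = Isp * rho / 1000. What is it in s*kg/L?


rho*Isp = 305 * 1355 / 1000 = 413 s*kg/L

413 s*kg/L


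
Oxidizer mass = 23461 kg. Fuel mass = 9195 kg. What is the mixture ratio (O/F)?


MR = 23461 / 9195 = 2.55

2.55


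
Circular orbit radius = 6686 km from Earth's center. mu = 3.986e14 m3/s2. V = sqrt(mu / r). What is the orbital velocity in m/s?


V = sqrt(3.986e14 / 6686000) = 7721 m/s

7721 m/s


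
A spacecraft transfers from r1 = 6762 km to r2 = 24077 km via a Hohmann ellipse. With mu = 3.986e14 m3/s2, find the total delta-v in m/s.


V1 = sqrt(mu/r1) = 7677.7 m/s
dV1 = V1*(sqrt(2*r2/(r1+r2)) - 1) = 1916.24 m/s
V2 = sqrt(mu/r2) = 4068.81 m/s
dV2 = V2*(1 - sqrt(2*r1/(r1+r2))) = 1374.36 m/s
Total dV = 3291 m/s

3291 m/s


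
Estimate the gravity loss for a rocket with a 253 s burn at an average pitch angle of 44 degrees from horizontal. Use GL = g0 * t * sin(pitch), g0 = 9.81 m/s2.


GL = 9.81 * 253 * sin(44 deg) = 1724 m/s

1724 m/s


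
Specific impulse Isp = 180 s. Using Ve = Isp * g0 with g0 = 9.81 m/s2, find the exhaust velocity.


Ve = Isp * g0 = 180 * 9.81 = 1765.8 m/s

1765.8 m/s


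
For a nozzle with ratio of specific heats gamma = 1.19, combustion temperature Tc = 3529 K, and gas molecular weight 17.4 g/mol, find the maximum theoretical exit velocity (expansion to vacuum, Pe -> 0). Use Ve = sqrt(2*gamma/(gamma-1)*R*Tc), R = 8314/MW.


R = 8314 / 17.4 = 477.82 J/(kg.K)
Ve = sqrt(2 * 1.19 / (1.19 - 1) * 477.82 * 3529) = 4596 m/s

4596 m/s


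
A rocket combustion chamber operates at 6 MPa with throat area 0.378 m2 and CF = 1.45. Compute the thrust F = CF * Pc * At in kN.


F = 1.45 * 6e6 * 0.378 = 3.2886e+06 N = 3288.6 kN

3288.6 kN


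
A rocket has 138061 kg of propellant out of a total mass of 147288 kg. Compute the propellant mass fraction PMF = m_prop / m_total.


PMF = 138061 / 147288 = 0.937

0.937


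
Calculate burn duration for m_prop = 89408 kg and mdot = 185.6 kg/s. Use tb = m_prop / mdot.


tb = 89408 / 185.6 = 481.7 s

481.7 s


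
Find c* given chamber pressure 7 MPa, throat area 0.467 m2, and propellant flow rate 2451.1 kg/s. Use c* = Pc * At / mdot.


c* = 7e6 * 0.467 / 2451.1 = 1334 m/s

1334 m/s


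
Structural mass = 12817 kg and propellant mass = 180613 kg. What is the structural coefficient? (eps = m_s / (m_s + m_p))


eps = 12817 / (12817 + 180613) = 0.0663

0.0663


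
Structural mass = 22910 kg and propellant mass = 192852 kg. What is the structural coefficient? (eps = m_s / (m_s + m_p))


eps = 22910 / (22910 + 192852) = 0.1062

0.1062


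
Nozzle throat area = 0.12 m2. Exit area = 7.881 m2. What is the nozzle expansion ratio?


AR = 7.881 / 0.12 = 65.7

65.7


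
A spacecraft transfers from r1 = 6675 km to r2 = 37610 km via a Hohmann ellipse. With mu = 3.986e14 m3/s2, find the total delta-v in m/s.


V1 = sqrt(mu/r1) = 7727.57 m/s
dV1 = V1*(sqrt(2*r2/(r1+r2)) - 1) = 2343.63 m/s
V2 = sqrt(mu/r2) = 3255.49 m/s
dV2 = V2*(1 - sqrt(2*r1/(r1+r2))) = 1468.06 m/s
Total dV = 3812 m/s

3812 m/s


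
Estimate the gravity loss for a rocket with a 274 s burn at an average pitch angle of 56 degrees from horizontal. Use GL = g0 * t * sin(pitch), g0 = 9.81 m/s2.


GL = 9.81 * 274 * sin(56 deg) = 2228 m/s

2228 m/s


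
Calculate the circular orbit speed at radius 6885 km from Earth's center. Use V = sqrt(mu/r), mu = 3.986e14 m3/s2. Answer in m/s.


V = sqrt(3.986e14 / 6885000) = 7609 m/s

7609 m/s


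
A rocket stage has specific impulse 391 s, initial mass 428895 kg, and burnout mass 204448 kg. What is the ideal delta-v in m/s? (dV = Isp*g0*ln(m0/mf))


Ve = 391 * 9.81 = 3835.71 m/s
dV = 3835.71 * ln(428895/204448) = 2842 m/s

2842 m/s


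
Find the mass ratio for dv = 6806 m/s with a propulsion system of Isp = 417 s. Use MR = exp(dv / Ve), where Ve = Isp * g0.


Ve = 417 * 9.81 = 4090.77 m/s
MR = exp(6806 / 4090.77) = 5.279

5.279


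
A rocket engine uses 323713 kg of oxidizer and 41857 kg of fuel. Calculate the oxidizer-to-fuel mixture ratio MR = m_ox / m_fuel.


MR = 323713 / 41857 = 7.73

7.73


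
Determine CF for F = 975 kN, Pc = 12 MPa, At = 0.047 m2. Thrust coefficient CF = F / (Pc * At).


CF = 975000 / (12e6 * 0.047) = 1.73

1.73


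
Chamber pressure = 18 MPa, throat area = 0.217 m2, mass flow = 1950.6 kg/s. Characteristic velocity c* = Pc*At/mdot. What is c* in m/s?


c* = 18e6 * 0.217 / 1950.6 = 2002 m/s

2002 m/s


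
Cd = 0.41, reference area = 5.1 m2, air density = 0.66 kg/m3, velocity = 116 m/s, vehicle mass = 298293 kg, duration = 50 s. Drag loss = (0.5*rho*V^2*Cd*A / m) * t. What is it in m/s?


D = 0.5 * 0.66 * 116^2 * 0.41 * 5.1 = 9285.04 N
a = 9285.04 / 298293 = 0.0311 m/s2
dV = 0.0311 * 50 = 1.6 m/s

1.6 m/s


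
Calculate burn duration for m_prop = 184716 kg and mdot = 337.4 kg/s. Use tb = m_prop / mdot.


tb = 184716 / 337.4 = 547.5 s

547.5 s


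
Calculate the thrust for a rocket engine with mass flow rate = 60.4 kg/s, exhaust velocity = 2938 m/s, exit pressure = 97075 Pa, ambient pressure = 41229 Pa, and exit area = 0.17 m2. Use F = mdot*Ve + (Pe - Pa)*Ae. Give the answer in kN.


F = 60.4 * 2938 + (97075 - 41229) * 0.17 = 186949.0 N = 186.9 kN

186.9 kN


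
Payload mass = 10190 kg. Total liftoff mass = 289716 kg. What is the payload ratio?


PR = 10190 / 289716 = 0.0352

0.0352


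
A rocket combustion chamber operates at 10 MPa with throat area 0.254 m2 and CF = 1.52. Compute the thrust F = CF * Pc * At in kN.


F = 1.52 * 10e6 * 0.254 = 3.8608e+06 N = 3860.8 kN

3860.8 kN


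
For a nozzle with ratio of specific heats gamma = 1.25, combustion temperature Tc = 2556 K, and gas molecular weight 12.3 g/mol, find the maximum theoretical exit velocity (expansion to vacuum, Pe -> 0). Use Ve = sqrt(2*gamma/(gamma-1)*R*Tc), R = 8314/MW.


R = 8314 / 12.3 = 675.93 J/(kg.K)
Ve = sqrt(2 * 1.25 / (1.25 - 1) * 675.93 * 2556) = 4157 m/s

4157 m/s


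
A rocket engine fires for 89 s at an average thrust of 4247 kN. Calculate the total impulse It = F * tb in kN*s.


It = 4247 * 89 = 377983 kN*s

377983 kN*s


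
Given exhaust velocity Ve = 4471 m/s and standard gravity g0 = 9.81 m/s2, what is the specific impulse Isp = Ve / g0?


Isp = Ve / g0 = 4471 / 9.81 = 455.8 s

455.8 s


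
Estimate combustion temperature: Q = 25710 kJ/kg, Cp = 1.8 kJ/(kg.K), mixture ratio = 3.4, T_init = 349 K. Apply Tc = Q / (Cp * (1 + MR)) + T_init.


Tc = 25710 / (1.8 * (1 + 3.4)) + 349 = 3595 K

3595 K


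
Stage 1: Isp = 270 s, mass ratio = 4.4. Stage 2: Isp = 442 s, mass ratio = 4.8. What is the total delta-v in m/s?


dV1 = 270 * 9.81 * ln(4.4) = 3924.3 m/s
dV2 = 442 * 9.81 * ln(4.8) = 6801.5 m/s
Total dV = 3924.3 + 6801.5 = 10725.8 m/s ~ 10726 m/s

10726 m/s


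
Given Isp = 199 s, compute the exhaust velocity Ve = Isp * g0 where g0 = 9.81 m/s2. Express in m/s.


Ve = Isp * g0 = 199 * 9.81 = 1952.2 m/s

1952.2 m/s


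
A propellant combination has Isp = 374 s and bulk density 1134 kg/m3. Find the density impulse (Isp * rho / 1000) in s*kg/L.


rho*Isp = 374 * 1134 / 1000 = 424 s*kg/L

424 s*kg/L


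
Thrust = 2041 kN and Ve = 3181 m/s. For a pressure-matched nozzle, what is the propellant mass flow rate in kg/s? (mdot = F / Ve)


mdot = F / Ve = 2041000 / 3181 = 641.6 kg/s

641.6 kg/s


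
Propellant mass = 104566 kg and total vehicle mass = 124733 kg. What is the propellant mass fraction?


PMF = 104566 / 124733 = 0.838

0.838


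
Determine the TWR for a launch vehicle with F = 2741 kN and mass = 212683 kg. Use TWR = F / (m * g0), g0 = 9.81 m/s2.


TWR = 2741000 / (212683 * 9.81) = 1.31

1.31


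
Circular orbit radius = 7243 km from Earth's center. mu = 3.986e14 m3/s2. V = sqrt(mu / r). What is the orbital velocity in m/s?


V = sqrt(3.986e14 / 7243000) = 7418 m/s

7418 m/s


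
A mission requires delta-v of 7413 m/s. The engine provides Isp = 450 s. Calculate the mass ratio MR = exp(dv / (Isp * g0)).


Ve = 450 * 9.81 = 4414.5 m/s
MR = exp(7413 / 4414.5) = 5.361

5.361


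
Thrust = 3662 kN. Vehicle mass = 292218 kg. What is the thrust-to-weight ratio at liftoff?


TWR = 3662000 / (292218 * 9.81) = 1.28

1.28


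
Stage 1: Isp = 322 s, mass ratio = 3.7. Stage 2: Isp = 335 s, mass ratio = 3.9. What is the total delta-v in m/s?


dV1 = 322 * 9.81 * ln(3.7) = 4132.8 m/s
dV2 = 335 * 9.81 * ln(3.9) = 4472.6 m/s
Total dV = 4132.8 + 4472.6 = 8605.4 m/s ~ 8605 m/s

8605 m/s


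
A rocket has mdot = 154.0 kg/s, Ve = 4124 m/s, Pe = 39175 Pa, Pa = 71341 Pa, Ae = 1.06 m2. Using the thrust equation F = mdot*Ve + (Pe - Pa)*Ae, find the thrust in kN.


F = 154.0 * 4124 + (39175 - 71341) * 1.06 = 601000.0 N = 601.0 kN

601.0 kN


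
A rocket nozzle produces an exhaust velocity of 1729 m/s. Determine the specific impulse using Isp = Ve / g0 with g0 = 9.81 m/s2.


Isp = Ve / g0 = 1729 / 9.81 = 176.2 s

176.2 s


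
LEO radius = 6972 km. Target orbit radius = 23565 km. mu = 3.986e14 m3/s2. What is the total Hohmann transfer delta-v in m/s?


V1 = sqrt(mu/r1) = 7561.19 m/s
dV1 = V1*(sqrt(2*r2/(r1+r2)) - 1) = 1832.27 m/s
V2 = sqrt(mu/r2) = 4112.77 m/s
dV2 = V2*(1 - sqrt(2*r1/(r1+r2))) = 1333.6 m/s
Total dV = 3166 m/s

3166 m/s


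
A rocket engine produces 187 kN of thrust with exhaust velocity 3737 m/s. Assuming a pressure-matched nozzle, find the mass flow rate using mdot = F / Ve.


mdot = F / Ve = 187000 / 3737 = 50.0 kg/s

50.0 kg/s


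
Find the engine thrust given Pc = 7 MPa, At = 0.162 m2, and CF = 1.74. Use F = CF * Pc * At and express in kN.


F = 1.74 * 7e6 * 0.162 = 1.9732e+06 N = 1973.2 kN

1973.2 kN


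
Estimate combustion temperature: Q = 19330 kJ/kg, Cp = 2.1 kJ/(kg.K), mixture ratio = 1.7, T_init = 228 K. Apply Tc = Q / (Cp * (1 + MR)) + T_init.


Tc = 19330 / (2.1 * (1 + 1.7)) + 228 = 3637 K

3637 K


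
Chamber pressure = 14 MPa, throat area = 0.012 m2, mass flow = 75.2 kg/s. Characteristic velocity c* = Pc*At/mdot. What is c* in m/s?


c* = 14e6 * 0.012 / 75.2 = 2234 m/s

2234 m/s


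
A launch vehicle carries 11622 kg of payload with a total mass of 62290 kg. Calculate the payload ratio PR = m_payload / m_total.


PR = 11622 / 62290 = 0.1866

0.1866


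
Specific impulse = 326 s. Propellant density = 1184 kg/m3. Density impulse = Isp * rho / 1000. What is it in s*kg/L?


rho*Isp = 326 * 1184 / 1000 = 386 s*kg/L

386 s*kg/L


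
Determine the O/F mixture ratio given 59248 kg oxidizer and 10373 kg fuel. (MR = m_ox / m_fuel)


MR = 59248 / 10373 = 5.71

5.71


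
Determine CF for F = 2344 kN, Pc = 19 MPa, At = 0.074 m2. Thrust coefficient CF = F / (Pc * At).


CF = 2344000 / (19e6 * 0.074) = 1.67

1.67


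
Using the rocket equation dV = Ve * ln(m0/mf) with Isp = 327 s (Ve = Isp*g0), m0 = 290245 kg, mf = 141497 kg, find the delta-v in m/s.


Ve = 327 * 9.81 = 3207.87 m/s
dV = 3207.87 * ln(290245/141497) = 2305 m/s

2305 m/s


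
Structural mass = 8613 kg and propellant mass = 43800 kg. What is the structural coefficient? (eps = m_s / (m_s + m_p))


eps = 8613 / (8613 + 43800) = 0.1643

0.1643


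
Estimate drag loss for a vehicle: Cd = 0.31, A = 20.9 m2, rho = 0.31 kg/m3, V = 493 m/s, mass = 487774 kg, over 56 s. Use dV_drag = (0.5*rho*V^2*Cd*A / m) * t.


D = 0.5 * 0.31 * 493^2 * 0.31 * 20.9 = 244080.74 N
a = 244080.74 / 487774 = 0.5004 m/s2
dV = 0.5004 * 56 = 28.0 m/s

28.0 m/s


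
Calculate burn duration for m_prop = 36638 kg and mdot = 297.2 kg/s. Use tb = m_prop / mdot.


tb = 36638 / 297.2 = 123.3 s

123.3 s


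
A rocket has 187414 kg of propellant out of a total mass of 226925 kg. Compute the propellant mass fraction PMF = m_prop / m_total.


PMF = 187414 / 226925 = 0.826

0.826


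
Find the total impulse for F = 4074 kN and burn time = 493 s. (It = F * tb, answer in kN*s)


It = 4074 * 493 = 2008482 kN*s

2008482 kN*s


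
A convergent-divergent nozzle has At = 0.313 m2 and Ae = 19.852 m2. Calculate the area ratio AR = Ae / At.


AR = 19.852 / 0.313 = 63.4

63.4


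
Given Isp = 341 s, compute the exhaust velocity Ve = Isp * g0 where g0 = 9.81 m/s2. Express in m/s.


Ve = Isp * g0 = 341 * 9.81 = 3345.2 m/s

3345.2 m/s


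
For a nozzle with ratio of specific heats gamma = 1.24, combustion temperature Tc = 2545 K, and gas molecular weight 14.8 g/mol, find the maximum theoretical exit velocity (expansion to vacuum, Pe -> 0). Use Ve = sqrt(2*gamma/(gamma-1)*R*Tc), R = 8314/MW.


R = 8314 / 14.8 = 561.76 J/(kg.K)
Ve = sqrt(2 * 1.24 / (1.24 - 1) * 561.76 * 2545) = 3844 m/s

3844 m/s


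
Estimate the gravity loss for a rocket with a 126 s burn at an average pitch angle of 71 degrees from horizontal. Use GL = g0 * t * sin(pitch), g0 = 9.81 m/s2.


GL = 9.81 * 126 * sin(71 deg) = 1169 m/s

1169 m/s


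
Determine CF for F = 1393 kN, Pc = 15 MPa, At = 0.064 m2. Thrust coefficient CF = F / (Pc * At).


CF = 1393000 / (15e6 * 0.064) = 1.45

1.45


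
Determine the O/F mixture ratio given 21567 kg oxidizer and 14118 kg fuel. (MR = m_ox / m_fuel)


MR = 21567 / 14118 = 1.53

1.53


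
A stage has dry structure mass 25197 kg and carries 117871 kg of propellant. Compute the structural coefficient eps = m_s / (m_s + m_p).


eps = 25197 / (25197 + 117871) = 0.1761

0.1761


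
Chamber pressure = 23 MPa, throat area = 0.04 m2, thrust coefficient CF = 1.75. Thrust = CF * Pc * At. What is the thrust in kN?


F = 1.75 * 23e6 * 0.04 = 1.6100e+06 N = 1610.0 kN

1610.0 kN


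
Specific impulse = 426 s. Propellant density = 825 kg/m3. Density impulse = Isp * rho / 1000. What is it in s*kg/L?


rho*Isp = 426 * 825 / 1000 = 351 s*kg/L

351 s*kg/L


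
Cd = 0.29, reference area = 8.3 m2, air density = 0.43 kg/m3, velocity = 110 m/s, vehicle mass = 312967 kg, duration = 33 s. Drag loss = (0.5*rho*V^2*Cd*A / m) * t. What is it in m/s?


D = 0.5 * 0.43 * 110^2 * 0.29 * 8.3 = 6261.81 N
a = 6261.81 / 312967 = 0.02 m/s2
dV = 0.02 * 33 = 0.7 m/s

0.7 m/s


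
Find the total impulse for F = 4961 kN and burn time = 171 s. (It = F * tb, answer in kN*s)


It = 4961 * 171 = 848331 kN*s

848331 kN*s


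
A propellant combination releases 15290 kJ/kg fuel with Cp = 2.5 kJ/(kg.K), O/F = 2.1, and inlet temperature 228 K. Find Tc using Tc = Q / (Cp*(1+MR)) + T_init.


Tc = 15290 / (2.5 * (1 + 2.1)) + 228 = 2201 K

2201 K


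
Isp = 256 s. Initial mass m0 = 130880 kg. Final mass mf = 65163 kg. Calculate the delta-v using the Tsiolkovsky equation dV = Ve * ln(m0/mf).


Ve = 256 * 9.81 = 2511.36 m/s
dV = 2511.36 * ln(130880/65163) = 1751 m/s

1751 m/s


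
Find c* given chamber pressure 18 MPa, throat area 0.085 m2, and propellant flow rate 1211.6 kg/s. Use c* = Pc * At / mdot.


c* = 18e6 * 0.085 / 1211.6 = 1263 m/s

1263 m/s


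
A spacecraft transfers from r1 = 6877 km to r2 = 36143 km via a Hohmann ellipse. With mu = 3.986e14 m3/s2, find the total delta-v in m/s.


V1 = sqrt(mu/r1) = 7613.23 m/s
dV1 = V1*(sqrt(2*r2/(r1+r2)) - 1) = 2255.49 m/s
V2 = sqrt(mu/r2) = 3320.91 m/s
dV2 = V2*(1 - sqrt(2*r1/(r1+r2))) = 1443.16 m/s
Total dV = 3699 m/s

3699 m/s


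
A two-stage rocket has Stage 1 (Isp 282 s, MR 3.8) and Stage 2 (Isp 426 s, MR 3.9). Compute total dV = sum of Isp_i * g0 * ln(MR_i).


dV1 = 282 * 9.81 * ln(3.8) = 3693.2 m/s
dV2 = 426 * 9.81 * ln(3.9) = 5687.6 m/s
Total dV = 3693.2 + 5687.6 = 9380.8 m/s ~ 9381 m/s

9381 m/s


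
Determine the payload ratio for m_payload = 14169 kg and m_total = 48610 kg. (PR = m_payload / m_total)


PR = 14169 / 48610 = 0.2915

0.2915


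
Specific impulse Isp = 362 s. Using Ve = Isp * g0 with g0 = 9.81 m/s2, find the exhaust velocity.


Ve = Isp * g0 = 362 * 9.81 = 3551.2 m/s

3551.2 m/s


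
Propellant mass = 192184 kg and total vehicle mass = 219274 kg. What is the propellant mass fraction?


PMF = 192184 / 219274 = 0.876

0.876


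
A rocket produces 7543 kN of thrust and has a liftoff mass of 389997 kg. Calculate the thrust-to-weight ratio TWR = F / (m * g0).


TWR = 7543000 / (389997 * 9.81) = 1.97

1.97


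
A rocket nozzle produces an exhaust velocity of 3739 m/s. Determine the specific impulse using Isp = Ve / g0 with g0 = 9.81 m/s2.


Isp = Ve / g0 = 3739 / 9.81 = 381.1 s

381.1 s


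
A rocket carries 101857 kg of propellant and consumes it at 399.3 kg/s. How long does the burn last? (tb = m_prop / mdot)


tb = 101857 / 399.3 = 255.1 s

255.1 s


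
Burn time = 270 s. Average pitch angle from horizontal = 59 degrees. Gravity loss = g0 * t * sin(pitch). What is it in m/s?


GL = 9.81 * 270 * sin(59 deg) = 2270 m/s

2270 m/s


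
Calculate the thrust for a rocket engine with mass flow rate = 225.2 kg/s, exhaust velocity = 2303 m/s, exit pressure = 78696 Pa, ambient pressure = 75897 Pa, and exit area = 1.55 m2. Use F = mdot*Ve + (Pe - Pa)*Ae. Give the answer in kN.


F = 225.2 * 2303 + (78696 - 75897) * 1.55 = 522974.0 N = 523.0 kN

523.0 kN


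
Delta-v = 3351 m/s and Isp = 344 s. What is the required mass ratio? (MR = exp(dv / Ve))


Ve = 344 * 9.81 = 3374.64 m/s
MR = exp(3351 / 3374.64) = 2.699

2.699


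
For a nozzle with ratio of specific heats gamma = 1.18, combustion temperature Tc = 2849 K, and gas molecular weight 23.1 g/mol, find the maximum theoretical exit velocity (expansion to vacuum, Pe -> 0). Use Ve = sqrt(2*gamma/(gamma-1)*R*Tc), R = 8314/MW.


R = 8314 / 23.1 = 359.91 J/(kg.K)
Ve = sqrt(2 * 1.18 / (1.18 - 1) * 359.91 * 2849) = 3667 m/s

3667 m/s


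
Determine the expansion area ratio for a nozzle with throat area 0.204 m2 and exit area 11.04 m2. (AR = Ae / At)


AR = 11.04 / 0.204 = 54.1

54.1


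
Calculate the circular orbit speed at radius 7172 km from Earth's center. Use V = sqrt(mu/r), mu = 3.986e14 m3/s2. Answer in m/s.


V = sqrt(3.986e14 / 7172000) = 7455 m/s

7455 m/s


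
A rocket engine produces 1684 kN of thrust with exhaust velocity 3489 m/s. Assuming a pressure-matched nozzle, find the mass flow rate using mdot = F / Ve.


mdot = F / Ve = 1684000 / 3489 = 482.7 kg/s

482.7 kg/s


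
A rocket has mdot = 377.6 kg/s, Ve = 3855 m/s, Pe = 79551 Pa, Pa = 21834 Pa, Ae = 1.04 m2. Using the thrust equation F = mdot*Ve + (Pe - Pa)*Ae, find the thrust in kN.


F = 377.6 * 3855 + (79551 - 21834) * 1.04 = 1.5157e+06 N = 1515.7 kN

1515.7 kN


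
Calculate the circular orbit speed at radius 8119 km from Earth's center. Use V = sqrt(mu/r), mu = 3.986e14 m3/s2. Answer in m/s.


V = sqrt(3.986e14 / 8119000) = 7007 m/s

7007 m/s


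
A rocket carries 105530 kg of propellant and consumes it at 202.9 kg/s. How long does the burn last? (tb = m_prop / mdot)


tb = 105530 / 202.9 = 520.1 s

520.1 s


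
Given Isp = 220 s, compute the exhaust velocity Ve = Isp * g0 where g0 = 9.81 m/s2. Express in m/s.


Ve = Isp * g0 = 220 * 9.81 = 2158.2 m/s

2158.2 m/s


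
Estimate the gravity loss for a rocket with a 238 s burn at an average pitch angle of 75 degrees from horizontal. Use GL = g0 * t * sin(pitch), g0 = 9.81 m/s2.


GL = 9.81 * 238 * sin(75 deg) = 2255 m/s

2255 m/s


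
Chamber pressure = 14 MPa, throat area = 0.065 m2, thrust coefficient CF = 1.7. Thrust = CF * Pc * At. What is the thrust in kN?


F = 1.7 * 14e6 * 0.065 = 1.5470e+06 N = 1547.0 kN

1547.0 kN


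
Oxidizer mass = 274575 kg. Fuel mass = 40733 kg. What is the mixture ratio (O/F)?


MR = 274575 / 40733 = 6.74

6.74


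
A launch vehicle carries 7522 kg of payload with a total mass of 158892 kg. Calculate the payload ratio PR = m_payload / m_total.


PR = 7522 / 158892 = 0.0473

0.0473


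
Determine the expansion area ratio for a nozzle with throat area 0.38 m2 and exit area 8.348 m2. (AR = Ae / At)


AR = 8.348 / 0.38 = 22.0

22.0


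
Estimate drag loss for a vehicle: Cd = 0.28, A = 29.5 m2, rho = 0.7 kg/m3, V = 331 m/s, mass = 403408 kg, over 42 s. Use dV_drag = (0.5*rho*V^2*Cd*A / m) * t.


D = 0.5 * 0.7 * 331^2 * 0.28 * 29.5 = 316740.85 N
a = 316740.85 / 403408 = 0.7852 m/s2
dV = 0.7852 * 42 = 33.0 m/s

33.0 m/s


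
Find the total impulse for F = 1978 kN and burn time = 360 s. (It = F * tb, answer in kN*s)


It = 1978 * 360 = 712080 kN*s

712080 kN*s


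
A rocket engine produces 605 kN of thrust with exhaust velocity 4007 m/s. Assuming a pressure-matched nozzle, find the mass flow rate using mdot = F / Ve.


mdot = F / Ve = 605000 / 4007 = 151.0 kg/s

151.0 kg/s


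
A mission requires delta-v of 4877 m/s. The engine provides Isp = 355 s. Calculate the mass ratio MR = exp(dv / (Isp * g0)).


Ve = 355 * 9.81 = 3482.55 m/s
MR = exp(4877 / 3482.55) = 4.057

4.057


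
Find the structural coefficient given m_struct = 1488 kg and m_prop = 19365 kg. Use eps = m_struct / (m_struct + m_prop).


eps = 1488 / (1488 + 19365) = 0.0714

0.0714


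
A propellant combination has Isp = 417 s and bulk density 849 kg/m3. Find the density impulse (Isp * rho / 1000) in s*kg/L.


rho*Isp = 417 * 849 / 1000 = 354 s*kg/L

354 s*kg/L


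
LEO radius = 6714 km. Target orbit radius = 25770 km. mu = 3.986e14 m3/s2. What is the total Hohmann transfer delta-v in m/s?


V1 = sqrt(mu/r1) = 7705.09 m/s
dV1 = V1*(sqrt(2*r2/(r1+r2)) - 1) = 2000.35 m/s
V2 = sqrt(mu/r2) = 3932.89 m/s
dV2 = V2*(1 - sqrt(2*r1/(r1+r2))) = 1404.27 m/s
Total dV = 3405 m/s

3405 m/s


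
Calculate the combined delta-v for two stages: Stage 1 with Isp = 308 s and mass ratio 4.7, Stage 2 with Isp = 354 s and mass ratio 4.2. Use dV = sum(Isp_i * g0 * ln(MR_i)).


dV1 = 308 * 9.81 * ln(4.7) = 4675.9 m/s
dV2 = 354 * 9.81 * ln(4.2) = 4983.7 m/s
Total dV = 4675.9 + 4983.7 = 9659.6 m/s ~ 9660 m/s

9660 m/s


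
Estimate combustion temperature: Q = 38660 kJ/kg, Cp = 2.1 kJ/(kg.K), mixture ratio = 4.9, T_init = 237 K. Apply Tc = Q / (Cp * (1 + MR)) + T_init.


Tc = 38660 / (2.1 * (1 + 4.9)) + 237 = 3357 K

3357 K


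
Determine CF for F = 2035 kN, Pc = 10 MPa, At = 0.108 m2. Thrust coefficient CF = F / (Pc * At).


CF = 2035000 / (10e6 * 0.108) = 1.88

1.88


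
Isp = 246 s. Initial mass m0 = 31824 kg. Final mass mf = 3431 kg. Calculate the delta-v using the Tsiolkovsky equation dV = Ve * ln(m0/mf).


Ve = 246 * 9.81 = 2413.26 m/s
dV = 2413.26 * ln(31824/3431) = 5375 m/s

5375 m/s


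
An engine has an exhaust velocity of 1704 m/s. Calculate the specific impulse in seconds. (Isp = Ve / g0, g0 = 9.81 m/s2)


Isp = Ve / g0 = 1704 / 9.81 = 173.7 s

173.7 s


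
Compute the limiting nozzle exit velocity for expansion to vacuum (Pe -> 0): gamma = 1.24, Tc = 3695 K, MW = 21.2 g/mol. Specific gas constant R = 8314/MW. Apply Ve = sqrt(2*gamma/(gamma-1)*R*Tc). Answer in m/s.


R = 8314 / 21.2 = 392.17 J/(kg.K)
Ve = sqrt(2 * 1.24 / (1.24 - 1) * 392.17 * 3695) = 3870 m/s

3870 m/s


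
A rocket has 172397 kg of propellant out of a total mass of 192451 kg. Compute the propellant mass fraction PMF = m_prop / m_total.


PMF = 172397 / 192451 = 0.896

0.896


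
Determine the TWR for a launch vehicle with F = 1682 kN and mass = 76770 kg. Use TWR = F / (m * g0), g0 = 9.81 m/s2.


TWR = 1682000 / (76770 * 9.81) = 2.23

2.23


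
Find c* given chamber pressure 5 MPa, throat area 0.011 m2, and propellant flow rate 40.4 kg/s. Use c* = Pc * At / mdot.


c* = 5e6 * 0.011 / 40.4 = 1361 m/s

1361 m/s


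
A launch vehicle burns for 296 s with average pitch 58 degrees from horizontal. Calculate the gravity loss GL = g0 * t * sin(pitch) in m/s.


GL = 9.81 * 296 * sin(58 deg) = 2463 m/s

2463 m/s


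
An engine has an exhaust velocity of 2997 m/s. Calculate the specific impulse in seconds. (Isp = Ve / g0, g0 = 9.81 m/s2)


Isp = Ve / g0 = 2997 / 9.81 = 305.5 s

305.5 s


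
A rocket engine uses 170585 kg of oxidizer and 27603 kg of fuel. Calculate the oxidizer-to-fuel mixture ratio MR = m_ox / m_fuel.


MR = 170585 / 27603 = 6.18

6.18


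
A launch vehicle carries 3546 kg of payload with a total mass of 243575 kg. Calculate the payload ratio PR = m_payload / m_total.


PR = 3546 / 243575 = 0.0146

0.0146


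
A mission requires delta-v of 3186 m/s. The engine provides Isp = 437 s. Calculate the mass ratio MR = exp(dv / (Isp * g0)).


Ve = 437 * 9.81 = 4286.97 m/s
MR = exp(3186 / 4286.97) = 2.103

2.103


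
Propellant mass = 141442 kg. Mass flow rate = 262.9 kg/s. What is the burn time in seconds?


tb = 141442 / 262.9 = 538.0 s

538.0 s


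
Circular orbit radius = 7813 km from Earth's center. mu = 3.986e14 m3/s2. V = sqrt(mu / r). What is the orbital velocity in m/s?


V = sqrt(3.986e14 / 7813000) = 7143 m/s

7143 m/s


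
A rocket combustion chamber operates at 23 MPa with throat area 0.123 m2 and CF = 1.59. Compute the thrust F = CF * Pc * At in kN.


F = 1.59 * 23e6 * 0.123 = 4.4981e+06 N = 4498.1 kN

4498.1 kN


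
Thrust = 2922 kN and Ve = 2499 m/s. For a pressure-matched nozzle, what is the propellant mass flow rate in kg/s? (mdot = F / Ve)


mdot = F / Ve = 2922000 / 2499 = 1169.3 kg/s

1169.3 kg/s


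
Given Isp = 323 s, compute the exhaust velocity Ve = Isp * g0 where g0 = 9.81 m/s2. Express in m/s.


Ve = Isp * g0 = 323 * 9.81 = 3168.6 m/s

3168.6 m/s


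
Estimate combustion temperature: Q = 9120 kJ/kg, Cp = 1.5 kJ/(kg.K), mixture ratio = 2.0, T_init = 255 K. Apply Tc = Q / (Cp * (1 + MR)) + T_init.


Tc = 9120 / (1.5 * (1 + 2.0)) + 255 = 2282 K

2282 K


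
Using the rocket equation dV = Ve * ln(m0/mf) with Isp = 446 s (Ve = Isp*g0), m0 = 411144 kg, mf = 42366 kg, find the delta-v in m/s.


Ve = 446 * 9.81 = 4375.26 m/s
dV = 4375.26 * ln(411144/42366) = 9943 m/s

9943 m/s


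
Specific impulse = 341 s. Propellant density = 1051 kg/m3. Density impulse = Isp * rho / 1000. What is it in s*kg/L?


rho*Isp = 341 * 1051 / 1000 = 358 s*kg/L

358 s*kg/L


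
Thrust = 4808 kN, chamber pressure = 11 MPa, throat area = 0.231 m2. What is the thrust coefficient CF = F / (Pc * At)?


CF = 4808000 / (11e6 * 0.231) = 1.89

1.89


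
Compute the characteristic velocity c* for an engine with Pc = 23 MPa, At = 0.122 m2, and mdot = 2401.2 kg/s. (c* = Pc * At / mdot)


c* = 23e6 * 0.122 / 2401.2 = 1169 m/s

1169 m/s


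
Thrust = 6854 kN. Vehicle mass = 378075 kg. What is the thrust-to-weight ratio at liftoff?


TWR = 6854000 / (378075 * 9.81) = 1.85

1.85


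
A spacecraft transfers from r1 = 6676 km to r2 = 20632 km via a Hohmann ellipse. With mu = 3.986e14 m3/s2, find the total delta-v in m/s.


V1 = sqrt(mu/r1) = 7726.99 m/s
dV1 = V1*(sqrt(2*r2/(r1+r2)) - 1) = 1771.42 m/s
V2 = sqrt(mu/r2) = 4395.4 m/s
dV2 = V2*(1 - sqrt(2*r1/(r1+r2))) = 1321.95 m/s
Total dV = 3093 m/s

3093 m/s


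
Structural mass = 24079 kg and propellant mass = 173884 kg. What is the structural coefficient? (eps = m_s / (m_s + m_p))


eps = 24079 / (24079 + 173884) = 0.1216

0.1216


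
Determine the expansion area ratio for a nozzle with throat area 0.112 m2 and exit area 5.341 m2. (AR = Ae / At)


AR = 5.341 / 0.112 = 47.7

47.7


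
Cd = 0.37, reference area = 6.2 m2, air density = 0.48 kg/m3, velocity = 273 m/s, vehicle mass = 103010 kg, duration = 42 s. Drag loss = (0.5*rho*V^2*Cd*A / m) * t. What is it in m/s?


D = 0.5 * 0.48 * 273^2 * 0.37 * 6.2 = 41032.69 N
a = 41032.69 / 103010 = 0.3983 m/s2
dV = 0.3983 * 42 = 16.7 m/s

16.7 m/s


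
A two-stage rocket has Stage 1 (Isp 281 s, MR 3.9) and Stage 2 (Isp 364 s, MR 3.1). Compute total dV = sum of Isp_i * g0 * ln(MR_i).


dV1 = 281 * 9.81 * ln(3.9) = 3751.7 m/s
dV2 = 364 * 9.81 * ln(3.1) = 4040.1 m/s
Total dV = 3751.7 + 4040.1 = 7791.8 m/s ~ 7792 m/s

7792 m/s
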